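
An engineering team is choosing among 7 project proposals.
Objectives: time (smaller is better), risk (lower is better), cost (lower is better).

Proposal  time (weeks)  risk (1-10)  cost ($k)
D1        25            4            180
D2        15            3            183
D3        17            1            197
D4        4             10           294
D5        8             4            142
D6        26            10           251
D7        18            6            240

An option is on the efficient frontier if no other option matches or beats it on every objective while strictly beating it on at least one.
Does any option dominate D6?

Yes

D1 vs D6: time 25≤26, risk 4≤10, cost 180≤251 — D1 is at least as good on every objective and strictly better on at least one, so D1 dominates D6.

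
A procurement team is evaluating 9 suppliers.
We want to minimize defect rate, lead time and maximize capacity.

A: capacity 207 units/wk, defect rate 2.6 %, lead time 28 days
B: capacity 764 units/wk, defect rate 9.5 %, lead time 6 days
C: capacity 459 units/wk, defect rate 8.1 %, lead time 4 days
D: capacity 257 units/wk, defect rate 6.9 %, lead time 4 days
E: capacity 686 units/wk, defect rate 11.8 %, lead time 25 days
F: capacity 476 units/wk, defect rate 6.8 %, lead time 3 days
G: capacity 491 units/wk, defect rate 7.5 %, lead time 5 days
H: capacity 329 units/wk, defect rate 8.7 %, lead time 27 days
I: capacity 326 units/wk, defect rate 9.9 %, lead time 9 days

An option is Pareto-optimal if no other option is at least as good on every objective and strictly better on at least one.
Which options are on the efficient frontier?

A, B, F, G

A: not dominated (best defect rate).
B: not dominated (best capacity).
C: dominated by F (capacity 476≥459, defect rate 6.8≤8.1, lead time 3≤4).
D: dominated by F (capacity 476≥257, defect rate 6.8≤6.9, lead time 3≤4).
E: dominated by B (capacity 764≥686, defect rate 9.5≤11.8, lead time 6≤25).
F: not dominated (best lead time).
G: not dominated.
H: dominated by C (capacity 459≥329, defect rate 8.1≤8.7, lead time 4≤27).
I: dominated by B (capacity 764≥326, defect rate 9.5≤9.9, lead time 6≤9).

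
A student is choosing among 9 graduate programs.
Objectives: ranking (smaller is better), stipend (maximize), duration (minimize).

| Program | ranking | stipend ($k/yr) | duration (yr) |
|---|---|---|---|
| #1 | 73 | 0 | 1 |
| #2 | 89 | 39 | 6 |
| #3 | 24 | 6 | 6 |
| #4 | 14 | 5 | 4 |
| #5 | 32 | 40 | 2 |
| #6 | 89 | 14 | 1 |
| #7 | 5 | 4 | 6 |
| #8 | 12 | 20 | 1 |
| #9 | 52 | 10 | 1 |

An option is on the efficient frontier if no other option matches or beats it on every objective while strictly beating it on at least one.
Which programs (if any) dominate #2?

#5: ranking 32≤89, stipend 40≥39, duration 2≤6 — dominates #2.
Others (#1, #3, #4, #6, #7, #8, #9) are each worse than #2 on at least one objective.

#5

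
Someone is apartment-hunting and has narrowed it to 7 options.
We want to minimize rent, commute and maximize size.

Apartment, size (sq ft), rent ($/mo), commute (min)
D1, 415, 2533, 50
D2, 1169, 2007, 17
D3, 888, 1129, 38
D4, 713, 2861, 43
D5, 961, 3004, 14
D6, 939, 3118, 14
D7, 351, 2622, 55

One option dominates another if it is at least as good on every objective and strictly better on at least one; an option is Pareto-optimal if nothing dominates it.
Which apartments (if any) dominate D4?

D2, D3

D2: size 1169≥713, rent 2007≤2861, commute 17≤43 — dominates D4.
D3: size 888≥713, rent 1129≤2861, commute 38≤43 — dominates D4.
Others (D1, D5, D6, D7) are each worse than D4 on at least one objective.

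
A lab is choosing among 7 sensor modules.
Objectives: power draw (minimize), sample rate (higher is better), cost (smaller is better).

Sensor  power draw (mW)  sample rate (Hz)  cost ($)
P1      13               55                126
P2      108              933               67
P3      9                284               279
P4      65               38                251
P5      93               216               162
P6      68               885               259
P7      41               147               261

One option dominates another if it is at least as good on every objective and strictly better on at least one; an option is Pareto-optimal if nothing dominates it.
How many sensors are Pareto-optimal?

6

P1: not dominated.
P2: not dominated (best sample rate).
P3: not dominated (best power draw).
P4: dominated by P1 (power draw 13≤65, sample rate 55≥38, cost 126≤251).
P5: not dominated.
P6: not dominated.
P7: not dominated.
Pareto-optimal: P1, P2, P3, P5, P6, P7 → 6.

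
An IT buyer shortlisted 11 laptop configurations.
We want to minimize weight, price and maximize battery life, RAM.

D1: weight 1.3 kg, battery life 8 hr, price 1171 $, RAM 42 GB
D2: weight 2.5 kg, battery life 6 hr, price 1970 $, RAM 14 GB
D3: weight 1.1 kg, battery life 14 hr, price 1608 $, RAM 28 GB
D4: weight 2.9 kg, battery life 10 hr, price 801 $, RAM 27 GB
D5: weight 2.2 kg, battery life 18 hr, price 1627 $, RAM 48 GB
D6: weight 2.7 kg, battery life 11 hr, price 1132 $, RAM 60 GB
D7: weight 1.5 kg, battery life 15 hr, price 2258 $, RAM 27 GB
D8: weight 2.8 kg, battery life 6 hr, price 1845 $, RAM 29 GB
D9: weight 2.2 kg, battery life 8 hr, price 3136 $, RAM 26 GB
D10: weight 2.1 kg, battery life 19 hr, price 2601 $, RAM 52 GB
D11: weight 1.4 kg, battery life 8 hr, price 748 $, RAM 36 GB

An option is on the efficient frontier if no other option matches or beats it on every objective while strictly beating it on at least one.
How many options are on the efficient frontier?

D1: not dominated.
D2: dominated by D1 (weight 1.3≤2.5, battery life 8≥6, price 1171≤1970, RAM 42≥14).
D3: not dominated (best weight).
D4: not dominated.
D5: not dominated.
D6: not dominated (best RAM).
D7: not dominated.
D8: dominated by D1 (weight 1.3≤2.8, battery life 8≥6, price 1171≤1845, RAM 42≥29).
D9: dominated by D1 (weight 1.3≤2.2, battery life 8≥8, price 1171≤3136, RAM 42≥26).
D10: not dominated (best battery life).
D11: not dominated (best price).
Pareto-optimal: D1, D3, D4, D5, D6, D7, D10, D11 → 8.

8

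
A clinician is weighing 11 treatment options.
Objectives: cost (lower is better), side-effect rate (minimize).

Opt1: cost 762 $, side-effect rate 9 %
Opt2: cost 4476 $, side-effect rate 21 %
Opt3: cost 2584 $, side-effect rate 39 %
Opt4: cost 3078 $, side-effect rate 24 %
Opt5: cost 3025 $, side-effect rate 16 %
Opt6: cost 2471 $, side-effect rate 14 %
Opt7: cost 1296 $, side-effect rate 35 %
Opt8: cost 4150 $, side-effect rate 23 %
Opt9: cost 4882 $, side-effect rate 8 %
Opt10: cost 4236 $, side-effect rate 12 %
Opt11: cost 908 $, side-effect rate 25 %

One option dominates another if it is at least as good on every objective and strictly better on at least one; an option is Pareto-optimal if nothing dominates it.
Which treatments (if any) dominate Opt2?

Opt1: cost 762≤4476, side-effect rate 9≤21 — dominates Opt2.
Opt5: cost 3025≤4476, side-effect rate 16≤21 — dominates Opt2.
Opt6: cost 2471≤4476, side-effect rate 14≤21 — dominates Opt2.
Opt10: cost 4236≤4476, side-effect rate 12≤21 — dominates Opt2.
Others (Opt3, Opt4, Opt7, Opt8, Opt9, Opt11) are each worse than Opt2 on at least one objective.

Opt1, Opt5, Opt6, Opt10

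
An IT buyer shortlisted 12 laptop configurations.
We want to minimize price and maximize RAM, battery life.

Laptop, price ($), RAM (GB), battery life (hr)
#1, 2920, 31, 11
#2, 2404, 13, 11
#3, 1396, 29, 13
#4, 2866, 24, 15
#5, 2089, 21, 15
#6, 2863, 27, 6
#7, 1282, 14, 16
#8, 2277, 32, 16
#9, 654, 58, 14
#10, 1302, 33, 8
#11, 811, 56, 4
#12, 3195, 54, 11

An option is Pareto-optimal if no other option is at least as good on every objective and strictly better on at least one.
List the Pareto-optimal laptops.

#5, #7, #8, #9

#1: dominated by #8 (price 2277≤2920, RAM 32≥31, battery life 16≥11).
#2: dominated by #3 (price 1396≤2404, RAM 29≥13, battery life 13≥11).
#3: dominated by #9 (price 654≤1396, RAM 58≥29, battery life 14≥13).
#4: dominated by #8 (price 2277≤2866, RAM 32≥24, battery life 16≥15).
#5: not dominated.
#6: dominated by #3 (price 1396≤2863, RAM 29≥27, battery life 13≥6).
#7: not dominated.
#8: not dominated.
#9: not dominated (best price).
#10: dominated by #9 (price 654≤1302, RAM 58≥33, battery life 14≥8).
#11: dominated by #9 (price 654≤811, RAM 58≥56, battery life 14≥4).
#12: dominated by #9 (price 654≤3195, RAM 58≥54, battery life 14≥11).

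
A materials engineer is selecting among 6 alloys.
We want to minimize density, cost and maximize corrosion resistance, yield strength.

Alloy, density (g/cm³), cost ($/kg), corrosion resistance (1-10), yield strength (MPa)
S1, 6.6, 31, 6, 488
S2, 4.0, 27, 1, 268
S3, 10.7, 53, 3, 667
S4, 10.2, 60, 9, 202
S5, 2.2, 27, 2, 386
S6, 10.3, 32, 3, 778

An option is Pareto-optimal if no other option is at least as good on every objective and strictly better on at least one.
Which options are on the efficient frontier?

S1, S4, S5, S6

S1: not dominated.
S2: dominated by S5 (density 2.2≤4.0, cost 27≤27, corrosion resistance 2≥1, yield strength 386≥268).
S3: dominated by S6 (density 10.3≤10.7, cost 32≤53, corrosion resistance 3≥3, yield strength 778≥667).
S4: not dominated (best corrosion resistance).
S5: not dominated (best density).
S6: not dominated (best yield strength).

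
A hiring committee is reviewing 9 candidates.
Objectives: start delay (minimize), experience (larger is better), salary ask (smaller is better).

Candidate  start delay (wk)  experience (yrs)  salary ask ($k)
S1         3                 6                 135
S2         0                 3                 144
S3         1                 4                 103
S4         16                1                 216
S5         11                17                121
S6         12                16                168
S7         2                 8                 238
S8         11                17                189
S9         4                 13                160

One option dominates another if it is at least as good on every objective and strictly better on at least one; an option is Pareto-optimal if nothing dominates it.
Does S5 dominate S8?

Yes

S5 vs S8: start delay 11≤11, experience 17≥17, salary ask 121≤189 — S5 is at least as good on every objective with at least one strict improvement.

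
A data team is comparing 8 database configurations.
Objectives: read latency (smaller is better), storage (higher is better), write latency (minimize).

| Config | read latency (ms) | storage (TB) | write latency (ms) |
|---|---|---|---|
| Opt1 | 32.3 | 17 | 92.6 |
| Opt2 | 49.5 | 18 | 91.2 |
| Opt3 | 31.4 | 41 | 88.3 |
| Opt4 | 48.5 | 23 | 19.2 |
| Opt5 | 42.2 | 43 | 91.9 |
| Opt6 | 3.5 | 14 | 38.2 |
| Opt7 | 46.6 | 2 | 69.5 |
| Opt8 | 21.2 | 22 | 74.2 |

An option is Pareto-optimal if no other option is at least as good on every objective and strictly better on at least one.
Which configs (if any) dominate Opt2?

Opt3: read latency 31.4≤49.5, storage 41≥18, write latency 88.3≤91.2 — dominates Opt2.
Opt4: read latency 48.5≤49.5, storage 23≥18, write latency 19.2≤91.2 — dominates Opt2.
Opt8: read latency 21.2≤49.5, storage 22≥18, write latency 74.2≤91.2 — dominates Opt2.
Others (Opt1, Opt5, Opt6, Opt7) are each worse than Opt2 on at least one objective.

Opt3, Opt4, Opt8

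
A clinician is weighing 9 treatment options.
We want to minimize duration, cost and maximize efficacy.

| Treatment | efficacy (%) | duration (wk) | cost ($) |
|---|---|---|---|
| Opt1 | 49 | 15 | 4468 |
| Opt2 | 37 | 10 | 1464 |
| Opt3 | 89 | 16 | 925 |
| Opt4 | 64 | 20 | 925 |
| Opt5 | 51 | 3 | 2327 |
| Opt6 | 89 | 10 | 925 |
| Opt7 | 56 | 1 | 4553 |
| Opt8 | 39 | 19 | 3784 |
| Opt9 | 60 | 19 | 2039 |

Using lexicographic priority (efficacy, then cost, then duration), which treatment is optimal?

Opt6

First maximize efficacy: best is 89, kept {Opt3, Opt6}.
Then minimize cost: best is 925, kept {Opt3, Opt6}.
Then minimize duration: best is 10, kept {Opt6}.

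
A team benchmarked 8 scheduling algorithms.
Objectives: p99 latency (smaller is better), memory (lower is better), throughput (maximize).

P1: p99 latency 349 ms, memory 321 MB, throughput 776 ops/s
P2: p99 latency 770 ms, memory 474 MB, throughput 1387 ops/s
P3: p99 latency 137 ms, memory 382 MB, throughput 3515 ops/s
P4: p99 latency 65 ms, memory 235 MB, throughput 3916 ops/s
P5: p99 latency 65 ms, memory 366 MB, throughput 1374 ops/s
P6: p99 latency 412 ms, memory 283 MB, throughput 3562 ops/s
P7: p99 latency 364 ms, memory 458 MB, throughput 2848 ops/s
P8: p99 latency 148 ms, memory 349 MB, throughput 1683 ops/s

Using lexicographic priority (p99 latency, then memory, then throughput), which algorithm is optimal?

First minimize p99 latency: best is 65, kept {P4, P5}.
Then minimize memory: best is 235, kept {P4}.

P4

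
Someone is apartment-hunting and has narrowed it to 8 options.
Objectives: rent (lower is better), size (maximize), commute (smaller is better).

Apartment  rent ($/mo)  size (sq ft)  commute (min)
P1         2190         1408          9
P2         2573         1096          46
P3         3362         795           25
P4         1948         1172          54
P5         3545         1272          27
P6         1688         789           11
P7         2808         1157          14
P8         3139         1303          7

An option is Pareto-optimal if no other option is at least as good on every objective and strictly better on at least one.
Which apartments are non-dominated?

P1: not dominated (best size).
P2: dominated by P1 (rent 2190≤2573, size 1408≥1096, commute 9≤46).
P3: dominated by P1 (rent 2190≤3362, size 1408≥795, commute 9≤25).
P4: not dominated.
P5: dominated by P1 (rent 2190≤3545, size 1408≥1272, commute 9≤27).
P6: not dominated (best rent).
P7: dominated by P1 (rent 2190≤2808, size 1408≥1157, commute 9≤14).
P8: not dominated (best commute).

P1, P4, P6, P8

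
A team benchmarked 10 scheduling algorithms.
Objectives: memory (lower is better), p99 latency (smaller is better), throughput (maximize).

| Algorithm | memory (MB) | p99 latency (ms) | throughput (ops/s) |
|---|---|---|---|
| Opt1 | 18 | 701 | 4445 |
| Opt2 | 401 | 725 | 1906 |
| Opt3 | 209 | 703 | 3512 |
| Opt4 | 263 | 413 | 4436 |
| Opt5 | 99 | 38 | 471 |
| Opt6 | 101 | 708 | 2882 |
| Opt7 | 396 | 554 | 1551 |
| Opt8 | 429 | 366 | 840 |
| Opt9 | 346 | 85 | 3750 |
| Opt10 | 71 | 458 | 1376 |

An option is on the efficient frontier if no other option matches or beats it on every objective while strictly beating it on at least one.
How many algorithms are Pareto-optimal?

5

Opt1: not dominated (best memory).
Opt2: dominated by Opt1 (memory 18≤401, p99 latency 701≤725, throughput 4445≥1906).
Opt3: dominated by Opt1 (memory 18≤209, p99 latency 701≤703, throughput 4445≥3512).
Opt4: not dominated.
Opt5: not dominated (best p99 latency).
Opt6: dominated by Opt1 (memory 18≤101, p99 latency 701≤708, throughput 4445≥2882).
Opt7: dominated by Opt4 (memory 263≤396, p99 latency 413≤554, throughput 4436≥1551).
Opt8: dominated by Opt9 (memory 346≤429, p99 latency 85≤366, throughput 3750≥840).
Opt9: not dominated.
Opt10: not dominated.
Pareto-optimal: Opt1, Opt4, Opt5, Opt9, Opt10 → 5.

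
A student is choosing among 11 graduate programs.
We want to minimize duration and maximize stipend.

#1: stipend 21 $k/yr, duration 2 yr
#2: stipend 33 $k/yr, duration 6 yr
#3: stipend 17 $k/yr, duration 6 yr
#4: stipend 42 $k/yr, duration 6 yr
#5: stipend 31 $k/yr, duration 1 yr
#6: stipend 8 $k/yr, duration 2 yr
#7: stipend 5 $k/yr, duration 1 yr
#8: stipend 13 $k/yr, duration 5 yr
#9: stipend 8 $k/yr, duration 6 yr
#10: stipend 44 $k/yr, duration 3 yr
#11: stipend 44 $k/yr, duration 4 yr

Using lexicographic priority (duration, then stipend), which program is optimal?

#5

First minimize duration: best is 1, kept {#5, #7}.
Then maximize stipend: best is 31, kept {#5}.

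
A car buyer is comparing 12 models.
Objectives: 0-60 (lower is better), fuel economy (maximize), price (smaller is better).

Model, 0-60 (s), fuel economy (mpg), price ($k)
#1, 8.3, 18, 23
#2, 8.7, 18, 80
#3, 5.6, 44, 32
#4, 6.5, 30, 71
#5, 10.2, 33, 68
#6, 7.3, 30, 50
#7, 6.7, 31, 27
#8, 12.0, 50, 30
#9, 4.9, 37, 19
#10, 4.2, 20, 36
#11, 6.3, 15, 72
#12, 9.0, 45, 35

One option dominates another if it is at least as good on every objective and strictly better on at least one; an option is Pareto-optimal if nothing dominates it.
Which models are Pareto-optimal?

#1: dominated by #9 (0-60 4.9≤8.3, fuel economy 37≥18, price 19≤23).
#2: dominated by #1 (0-60 8.3≤8.7, fuel economy 18≥18, price 23≤80).
#3: not dominated.
#4: dominated by #3 (0-60 5.6≤6.5, fuel economy 44≥30, price 32≤71).
#5: dominated by #3 (0-60 5.6≤10.2, fuel economy 44≥33, price 32≤68).
#6: dominated by #3 (0-60 5.6≤7.3, fuel economy 44≥30, price 32≤50).
#7: dominated by #9 (0-60 4.9≤6.7, fuel economy 37≥31, price 19≤27).
#8: not dominated (best fuel economy).
#9: not dominated (best price).
#10: not dominated (best 0-60).
#11: dominated by #3 (0-60 5.6≤6.3, fuel economy 44≥15, price 32≤72).
#12: not dominated.

#3, #8, #9, #10, #12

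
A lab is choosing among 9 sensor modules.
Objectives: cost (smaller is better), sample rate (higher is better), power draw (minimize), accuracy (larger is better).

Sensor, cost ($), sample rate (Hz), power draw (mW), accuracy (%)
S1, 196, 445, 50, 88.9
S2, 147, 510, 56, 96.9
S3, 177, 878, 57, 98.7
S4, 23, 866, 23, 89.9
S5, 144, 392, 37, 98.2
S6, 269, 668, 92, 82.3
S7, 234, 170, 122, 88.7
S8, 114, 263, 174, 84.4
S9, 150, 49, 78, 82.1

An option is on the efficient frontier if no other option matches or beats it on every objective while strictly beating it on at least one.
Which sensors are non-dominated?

S1: dominated by S4 (cost 23≤196, sample rate 866≥445, power draw 23≤50, accuracy 89.9≥88.9).
S2: not dominated.
S3: not dominated (best sample rate).
S4: not dominated (best cost).
S5: not dominated.
S6: dominated by S3 (cost 177≤269, sample rate 878≥668, power draw 57≤92, accuracy 98.7≥82.3).
S7: dominated by S1 (cost 196≤234, sample rate 445≥170, power draw 50≤122, accuracy 88.9≥88.7).
S8: dominated by S4 (cost 23≤114, sample rate 866≥263, power draw 23≤174, accuracy 89.9≥84.4).
S9: dominated by S2 (cost 147≤150, sample rate 510≥49, power draw 56≤78, accuracy 96.9≥82.1).

S2, S3, S4, S5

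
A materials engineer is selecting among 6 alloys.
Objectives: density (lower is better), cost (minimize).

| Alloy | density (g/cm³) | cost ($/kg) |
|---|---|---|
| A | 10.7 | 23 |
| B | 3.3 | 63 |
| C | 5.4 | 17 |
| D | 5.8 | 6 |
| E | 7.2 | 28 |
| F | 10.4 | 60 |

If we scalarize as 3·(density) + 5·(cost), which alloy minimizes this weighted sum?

D

A: 3·10.7 + 5·23 = 147.1
B: 3·3.3 + 5·63 = 324.9
C: 3·5.4 + 5·17 = 101.2
D: 3·5.8 + 5·6 = 47.4
E: 3·7.2 + 5·28 = 161.6
F: 3·10.4 + 5·60 = 331.2
Lowest: D at 47.4.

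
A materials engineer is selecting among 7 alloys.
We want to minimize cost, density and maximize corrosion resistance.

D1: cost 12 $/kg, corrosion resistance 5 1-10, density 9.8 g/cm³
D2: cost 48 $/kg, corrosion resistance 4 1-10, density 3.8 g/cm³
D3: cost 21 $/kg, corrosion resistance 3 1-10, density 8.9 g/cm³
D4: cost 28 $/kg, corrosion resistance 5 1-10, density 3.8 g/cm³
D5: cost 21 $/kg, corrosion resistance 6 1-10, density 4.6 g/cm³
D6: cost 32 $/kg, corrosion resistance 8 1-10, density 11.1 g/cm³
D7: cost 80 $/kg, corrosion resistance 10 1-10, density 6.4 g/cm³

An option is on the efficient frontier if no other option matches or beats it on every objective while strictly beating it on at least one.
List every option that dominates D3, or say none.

D5: cost 21≤21, corrosion resistance 6≥3, density 4.6≤8.9 — dominates D3.
Others (D1, D2, D4, D6, D7) are each worse than D3 on at least one objective.

D5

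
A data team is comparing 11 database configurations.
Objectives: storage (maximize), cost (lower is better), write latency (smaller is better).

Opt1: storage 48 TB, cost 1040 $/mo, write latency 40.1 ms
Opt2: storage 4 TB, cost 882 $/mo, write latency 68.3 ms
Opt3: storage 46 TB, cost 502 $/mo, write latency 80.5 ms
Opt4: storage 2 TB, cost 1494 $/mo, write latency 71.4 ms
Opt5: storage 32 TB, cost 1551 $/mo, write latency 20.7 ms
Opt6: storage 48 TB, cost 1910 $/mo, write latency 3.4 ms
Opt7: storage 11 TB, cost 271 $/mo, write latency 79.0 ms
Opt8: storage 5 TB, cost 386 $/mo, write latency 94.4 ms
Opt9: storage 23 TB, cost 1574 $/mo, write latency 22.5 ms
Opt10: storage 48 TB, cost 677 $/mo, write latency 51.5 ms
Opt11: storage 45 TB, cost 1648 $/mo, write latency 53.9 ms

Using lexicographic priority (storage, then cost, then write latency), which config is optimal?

Opt10

First maximize storage: best is 48, kept {Opt1, Opt6, Opt10}.
Then minimize cost: best is 677, kept {Opt10}.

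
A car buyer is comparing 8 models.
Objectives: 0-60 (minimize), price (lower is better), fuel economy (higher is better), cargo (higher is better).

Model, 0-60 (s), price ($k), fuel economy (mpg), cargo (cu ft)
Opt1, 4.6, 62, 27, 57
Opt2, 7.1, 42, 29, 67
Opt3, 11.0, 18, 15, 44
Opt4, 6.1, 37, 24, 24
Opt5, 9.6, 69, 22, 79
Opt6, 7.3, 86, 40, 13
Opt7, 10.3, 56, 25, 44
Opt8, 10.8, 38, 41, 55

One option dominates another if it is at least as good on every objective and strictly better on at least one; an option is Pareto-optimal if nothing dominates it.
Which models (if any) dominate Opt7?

Opt2

Opt2: 0-60 7.1≤10.3, price 42≤56, fuel economy 29≥25, cargo 67≥44 — dominates Opt7.
Others (Opt1, Opt3, Opt4, Opt5, Opt6, Opt8) are each worse than Opt7 on at least one objective.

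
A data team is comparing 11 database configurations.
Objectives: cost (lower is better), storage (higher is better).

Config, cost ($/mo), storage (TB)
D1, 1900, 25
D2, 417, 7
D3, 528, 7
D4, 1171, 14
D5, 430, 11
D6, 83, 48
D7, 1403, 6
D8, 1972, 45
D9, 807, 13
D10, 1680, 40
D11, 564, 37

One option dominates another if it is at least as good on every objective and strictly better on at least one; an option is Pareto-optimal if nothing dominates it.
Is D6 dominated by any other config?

D1: worse on cost (1900 vs 83).
D2: worse on cost (417 vs 83).
D3: worse on cost (528 vs 83).
D4: worse on cost (1171 vs 83).
D5: worse on cost (430 vs 83).
D7: worse on cost (1403 vs 83).
D8: worse on cost (1972 vs 83).
D9: worse on cost (807 vs 83).
D10: worse on cost (1680 vs 83).
D11: worse on cost (564 vs 83).
No option is at least as good as D6 on every objective and strictly better on one.

No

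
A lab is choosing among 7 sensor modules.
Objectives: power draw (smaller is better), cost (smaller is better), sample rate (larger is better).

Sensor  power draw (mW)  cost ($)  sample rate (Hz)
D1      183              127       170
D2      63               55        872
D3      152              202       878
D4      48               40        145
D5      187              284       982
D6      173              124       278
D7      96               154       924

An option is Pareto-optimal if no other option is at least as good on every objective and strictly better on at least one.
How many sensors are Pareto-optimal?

D1: dominated by D2 (power draw 63≤183, cost 55≤127, sample rate 872≥170).
D2: not dominated.
D3: dominated by D7 (power draw 96≤152, cost 154≤202, sample rate 924≥878).
D4: not dominated (best power draw).
D5: not dominated (best sample rate).
D6: dominated by D2 (power draw 63≤173, cost 55≤124, sample rate 872≥278).
D7: not dominated.
Pareto-optimal: D2, D4, D5, D7 → 4.

4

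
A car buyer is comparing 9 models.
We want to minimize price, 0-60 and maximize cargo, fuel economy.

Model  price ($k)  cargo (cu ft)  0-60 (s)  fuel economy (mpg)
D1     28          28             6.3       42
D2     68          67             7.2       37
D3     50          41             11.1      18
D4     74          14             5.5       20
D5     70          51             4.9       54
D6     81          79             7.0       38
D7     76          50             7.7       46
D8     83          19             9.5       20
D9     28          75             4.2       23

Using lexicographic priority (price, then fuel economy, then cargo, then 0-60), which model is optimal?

D1

First minimize price: best is 28, kept {D1, D9}.
Then maximize fuel economy: best is 42, kept {D1}.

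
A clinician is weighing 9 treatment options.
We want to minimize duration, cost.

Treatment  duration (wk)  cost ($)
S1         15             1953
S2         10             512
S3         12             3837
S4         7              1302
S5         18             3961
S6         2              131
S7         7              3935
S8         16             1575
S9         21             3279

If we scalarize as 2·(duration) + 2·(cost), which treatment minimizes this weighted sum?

S1: 2·15 + 2·1953 = 3936
S2: 2·10 + 2·512 = 1044
S3: 2·12 + 2·3837 = 7698
S4: 2·7 + 2·1302 = 2618
S5: 2·18 + 2·3961 = 7958
S6: 2·2 + 2·131 = 266
S7: 2·7 + 2·3935 = 7884
S8: 2·16 + 2·1575 = 3182
S9: 2·21 + 2·3279 = 6600
Lowest: S6 at 266.

S6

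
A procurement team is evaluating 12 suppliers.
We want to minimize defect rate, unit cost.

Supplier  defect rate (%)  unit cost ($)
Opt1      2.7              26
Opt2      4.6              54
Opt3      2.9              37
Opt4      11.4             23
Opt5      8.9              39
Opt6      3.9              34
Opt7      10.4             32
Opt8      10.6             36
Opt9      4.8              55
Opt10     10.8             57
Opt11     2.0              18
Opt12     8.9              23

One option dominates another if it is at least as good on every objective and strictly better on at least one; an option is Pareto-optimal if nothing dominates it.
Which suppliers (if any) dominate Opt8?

Opt1, Opt6, Opt7, Opt11, Opt12

Opt1: defect rate 2.7≤10.6, unit cost 26≤36 — dominates Opt8.
Opt6: defect rate 3.9≤10.6, unit cost 34≤36 — dominates Opt8.
Opt7: defect rate 10.4≤10.6, unit cost 32≤36 — dominates Opt8.
Opt11: defect rate 2.0≤10.6, unit cost 18≤36 — dominates Opt8.
Opt12: defect rate 8.9≤10.6, unit cost 23≤36 — dominates Opt8.
Others (Opt2, Opt3, Opt4, Opt5, Opt9, Opt10) are each worse than Opt8 on at least one objective.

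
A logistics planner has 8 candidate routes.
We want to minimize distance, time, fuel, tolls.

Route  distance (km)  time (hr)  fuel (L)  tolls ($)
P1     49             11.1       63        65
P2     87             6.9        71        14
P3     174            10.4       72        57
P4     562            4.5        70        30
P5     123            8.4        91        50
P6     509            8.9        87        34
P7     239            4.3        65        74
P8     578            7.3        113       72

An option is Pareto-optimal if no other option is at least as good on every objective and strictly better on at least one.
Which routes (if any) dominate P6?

P2

P2: distance 87≤509, time 6.9≤8.9, fuel 71≤87, tolls 14≤34 — dominates P6.
Others (P1, P3, P4, P5, P7, P8) are each worse than P6 on at least one objective.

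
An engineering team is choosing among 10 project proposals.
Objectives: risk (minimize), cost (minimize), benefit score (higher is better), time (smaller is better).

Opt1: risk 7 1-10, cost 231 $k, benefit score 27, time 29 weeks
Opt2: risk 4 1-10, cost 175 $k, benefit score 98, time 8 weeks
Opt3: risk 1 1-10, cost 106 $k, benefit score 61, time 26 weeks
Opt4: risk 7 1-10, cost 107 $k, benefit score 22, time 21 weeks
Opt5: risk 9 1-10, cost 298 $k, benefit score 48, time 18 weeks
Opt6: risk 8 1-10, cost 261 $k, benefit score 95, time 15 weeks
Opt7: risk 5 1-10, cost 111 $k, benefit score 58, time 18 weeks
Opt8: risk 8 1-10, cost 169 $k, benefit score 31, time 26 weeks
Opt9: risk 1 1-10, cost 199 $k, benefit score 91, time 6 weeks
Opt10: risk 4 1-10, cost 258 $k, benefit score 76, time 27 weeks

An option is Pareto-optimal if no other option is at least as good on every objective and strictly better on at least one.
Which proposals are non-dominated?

Opt1: dominated by Opt2 (risk 4≤7, cost 175≤231, benefit score 98≥27, time 8≤29).
Opt2: not dominated (best benefit score).
Opt3: not dominated (best cost).
Opt4: not dominated.
Opt5: dominated by Opt2 (risk 4≤9, cost 175≤298, benefit score 98≥48, time 8≤18).
Opt6: dominated by Opt2 (risk 4≤8, cost 175≤261, benefit score 98≥95, time 8≤15).
Opt7: not dominated.
Opt8: dominated by Opt3 (risk 1≤8, cost 106≤169, benefit score 61≥31, time 26≤26).
Opt9: not dominated (best time).
Opt10: dominated by Opt2 (risk 4≤4, cost 175≤258, benefit score 98≥76, time 8≤27).

Opt2, Opt3, Opt4, Opt7, Opt9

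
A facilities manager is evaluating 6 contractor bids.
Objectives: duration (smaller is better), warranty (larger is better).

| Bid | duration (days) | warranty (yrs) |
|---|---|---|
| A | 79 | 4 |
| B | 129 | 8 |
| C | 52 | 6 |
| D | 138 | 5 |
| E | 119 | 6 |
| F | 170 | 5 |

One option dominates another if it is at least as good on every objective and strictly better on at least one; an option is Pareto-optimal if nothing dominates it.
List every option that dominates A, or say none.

C

C: duration 52≤79, warranty 6≥4 — dominates A.
Others (B, D, E, F) are each worse than A on at least one objective.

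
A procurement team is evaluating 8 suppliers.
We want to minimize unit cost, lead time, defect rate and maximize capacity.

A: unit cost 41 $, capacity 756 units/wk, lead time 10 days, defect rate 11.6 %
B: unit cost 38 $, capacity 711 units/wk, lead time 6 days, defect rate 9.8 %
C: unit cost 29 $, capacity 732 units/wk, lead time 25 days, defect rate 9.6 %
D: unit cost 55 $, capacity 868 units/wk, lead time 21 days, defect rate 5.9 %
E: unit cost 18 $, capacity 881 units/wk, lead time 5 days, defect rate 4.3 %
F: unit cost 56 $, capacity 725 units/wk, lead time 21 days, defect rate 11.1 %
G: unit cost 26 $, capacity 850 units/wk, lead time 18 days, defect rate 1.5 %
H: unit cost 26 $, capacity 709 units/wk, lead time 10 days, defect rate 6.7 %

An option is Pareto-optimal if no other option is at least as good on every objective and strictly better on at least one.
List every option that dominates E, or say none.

none

A: worse on unit cost (41 vs 18).
B: worse on unit cost (38 vs 18).
C: worse on unit cost (29 vs 18).
D: worse on unit cost (55 vs 18).
F: worse on unit cost (56 vs 18).
G: worse on unit cost (26 vs 18).
H: worse on unit cost (26 vs 18).
No option dominates E.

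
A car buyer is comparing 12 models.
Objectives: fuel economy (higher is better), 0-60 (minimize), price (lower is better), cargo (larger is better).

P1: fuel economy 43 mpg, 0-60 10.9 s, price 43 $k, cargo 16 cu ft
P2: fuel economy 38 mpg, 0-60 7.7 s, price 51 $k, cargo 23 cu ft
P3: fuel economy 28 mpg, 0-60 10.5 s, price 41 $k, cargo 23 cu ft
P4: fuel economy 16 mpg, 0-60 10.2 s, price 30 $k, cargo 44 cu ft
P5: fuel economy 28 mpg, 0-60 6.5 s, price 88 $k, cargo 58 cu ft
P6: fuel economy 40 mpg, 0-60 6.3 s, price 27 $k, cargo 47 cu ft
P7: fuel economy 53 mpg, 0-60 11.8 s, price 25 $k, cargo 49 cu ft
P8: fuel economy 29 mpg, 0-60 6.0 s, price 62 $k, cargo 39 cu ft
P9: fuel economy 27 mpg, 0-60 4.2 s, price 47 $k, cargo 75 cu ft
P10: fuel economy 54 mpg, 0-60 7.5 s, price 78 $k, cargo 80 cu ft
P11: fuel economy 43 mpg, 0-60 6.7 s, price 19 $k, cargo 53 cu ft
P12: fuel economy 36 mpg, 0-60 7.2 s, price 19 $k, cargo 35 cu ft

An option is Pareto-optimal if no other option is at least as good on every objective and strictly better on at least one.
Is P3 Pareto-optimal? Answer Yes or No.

No

P6 vs P3: fuel economy 40≥28, 0-60 6.3≤10.5, price 27≤41, cargo 47≥23 — P6 is at least as good on every objective and strictly better on at least one, so P6 dominates P3.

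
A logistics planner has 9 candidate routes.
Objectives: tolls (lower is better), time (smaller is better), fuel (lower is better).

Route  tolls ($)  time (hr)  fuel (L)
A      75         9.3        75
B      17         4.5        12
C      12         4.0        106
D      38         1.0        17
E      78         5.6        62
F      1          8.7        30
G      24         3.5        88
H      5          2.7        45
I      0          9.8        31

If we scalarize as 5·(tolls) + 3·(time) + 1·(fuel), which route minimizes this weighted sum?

I

A: 5·75 + 3·9.3 + 1·75 = 477.9
B: 5·17 + 3·4.5 + 1·12 = 110.5
C: 5·12 + 3·4.0 + 1·106 = 178.0
D: 5·38 + 3·1.0 + 1·17 = 210.0
E: 5·78 + 3·5.6 + 1·62 = 468.8
F: 5·1 + 3·8.7 + 1·30 = 61.1
G: 5·24 + 3·3.5 + 1·88 = 218.5
H: 5·5 + 3·2.7 + 1·45 = 78.1
I: 5·0 + 3·9.8 + 1·31 = 60.4
Lowest: I at 60.4.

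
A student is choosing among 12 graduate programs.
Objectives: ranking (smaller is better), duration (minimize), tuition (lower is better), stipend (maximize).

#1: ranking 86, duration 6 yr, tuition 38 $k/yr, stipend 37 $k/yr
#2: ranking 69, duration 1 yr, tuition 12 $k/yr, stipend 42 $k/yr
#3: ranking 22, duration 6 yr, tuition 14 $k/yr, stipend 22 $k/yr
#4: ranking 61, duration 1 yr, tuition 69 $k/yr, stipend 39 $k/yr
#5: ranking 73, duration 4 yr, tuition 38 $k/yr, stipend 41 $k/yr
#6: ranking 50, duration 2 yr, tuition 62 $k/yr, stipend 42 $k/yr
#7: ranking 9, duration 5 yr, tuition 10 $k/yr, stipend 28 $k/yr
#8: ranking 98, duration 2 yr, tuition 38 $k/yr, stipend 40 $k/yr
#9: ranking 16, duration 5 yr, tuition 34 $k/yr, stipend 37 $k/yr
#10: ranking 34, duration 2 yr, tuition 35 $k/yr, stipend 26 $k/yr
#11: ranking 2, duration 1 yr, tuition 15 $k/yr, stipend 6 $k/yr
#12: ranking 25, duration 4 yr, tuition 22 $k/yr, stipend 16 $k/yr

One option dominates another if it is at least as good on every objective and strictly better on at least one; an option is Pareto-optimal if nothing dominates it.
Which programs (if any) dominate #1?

#2, #5, #9

#2: ranking 69≤86, duration 1≤6, tuition 12≤38, stipend 42≥37 — dominates #1.
#5: ranking 73≤86, duration 4≤6, tuition 38≤38, stipend 41≥37 — dominates #1.
#9: ranking 16≤86, duration 5≤6, tuition 34≤38, stipend 37≥37 — dominates #1.
Others (#3, #4, #6, #7, #8, #10, #11, #12) are each worse than #1 on at least one objective.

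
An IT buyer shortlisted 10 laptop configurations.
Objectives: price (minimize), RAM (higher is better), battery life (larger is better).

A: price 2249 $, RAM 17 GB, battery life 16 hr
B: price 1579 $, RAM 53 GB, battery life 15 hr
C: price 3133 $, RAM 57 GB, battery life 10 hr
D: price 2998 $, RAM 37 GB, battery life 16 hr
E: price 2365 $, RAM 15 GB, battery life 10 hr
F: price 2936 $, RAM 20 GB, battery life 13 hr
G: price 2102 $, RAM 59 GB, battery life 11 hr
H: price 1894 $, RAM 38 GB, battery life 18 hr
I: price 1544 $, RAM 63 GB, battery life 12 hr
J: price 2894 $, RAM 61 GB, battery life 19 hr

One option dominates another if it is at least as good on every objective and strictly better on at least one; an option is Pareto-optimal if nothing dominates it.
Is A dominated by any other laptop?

Yes

H vs A: price 1894≤2249, RAM 38≥17, battery life 18≥16 — H is at least as good on every objective and strictly better on at least one, so H dominates A.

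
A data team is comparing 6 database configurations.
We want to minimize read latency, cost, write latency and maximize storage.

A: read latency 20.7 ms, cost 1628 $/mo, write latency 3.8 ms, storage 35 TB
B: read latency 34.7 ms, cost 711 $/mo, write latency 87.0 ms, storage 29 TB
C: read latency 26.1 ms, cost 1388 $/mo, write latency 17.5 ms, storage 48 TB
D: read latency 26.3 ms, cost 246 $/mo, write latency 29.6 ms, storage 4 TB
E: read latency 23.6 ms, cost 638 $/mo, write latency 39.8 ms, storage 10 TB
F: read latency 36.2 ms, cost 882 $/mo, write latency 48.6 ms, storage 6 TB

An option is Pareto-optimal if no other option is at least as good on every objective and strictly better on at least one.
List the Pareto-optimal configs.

A: not dominated (best read latency).
B: not dominated.
C: not dominated (best storage).
D: not dominated (best cost).
E: not dominated.
F: dominated by E (read latency 23.6≤36.2, cost 638≤882, write latency 39.8≤48.6, storage 10≥6).

A, B, C, D, E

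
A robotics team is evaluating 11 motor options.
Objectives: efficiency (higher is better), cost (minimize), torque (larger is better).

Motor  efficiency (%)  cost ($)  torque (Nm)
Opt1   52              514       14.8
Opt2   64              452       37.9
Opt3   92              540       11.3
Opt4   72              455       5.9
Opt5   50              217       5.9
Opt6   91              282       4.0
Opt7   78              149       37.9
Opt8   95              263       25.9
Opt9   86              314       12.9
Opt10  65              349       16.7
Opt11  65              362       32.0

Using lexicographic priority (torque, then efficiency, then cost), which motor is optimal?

Opt7

First maximize torque: best is 37.9, kept {Opt2, Opt7}.
Then maximize efficiency: best is 78, kept {Opt7}.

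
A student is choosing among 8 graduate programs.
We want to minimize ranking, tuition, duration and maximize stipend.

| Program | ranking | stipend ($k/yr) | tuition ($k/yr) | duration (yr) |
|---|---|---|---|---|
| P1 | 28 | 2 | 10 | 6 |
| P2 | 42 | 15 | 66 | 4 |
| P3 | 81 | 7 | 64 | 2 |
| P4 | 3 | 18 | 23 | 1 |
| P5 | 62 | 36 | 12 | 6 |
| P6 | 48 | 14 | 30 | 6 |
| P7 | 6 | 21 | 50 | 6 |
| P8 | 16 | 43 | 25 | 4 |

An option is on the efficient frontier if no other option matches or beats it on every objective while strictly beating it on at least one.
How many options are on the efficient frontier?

5

P1: not dominated (best tuition).
P2: dominated by P4 (ranking 3≤42, stipend 18≥15, tuition 23≤66, duration 1≤4).
P3: dominated by P4 (ranking 3≤81, stipend 18≥7, tuition 23≤64, duration 1≤2).
P4: not dominated (best ranking).
P5: not dominated.
P6: dominated by P4 (ranking 3≤48, stipend 18≥14, tuition 23≤30, duration 1≤6).
P7: not dominated.
P8: not dominated (best stipend).
Pareto-optimal: P1, P4, P5, P7, P8 → 5.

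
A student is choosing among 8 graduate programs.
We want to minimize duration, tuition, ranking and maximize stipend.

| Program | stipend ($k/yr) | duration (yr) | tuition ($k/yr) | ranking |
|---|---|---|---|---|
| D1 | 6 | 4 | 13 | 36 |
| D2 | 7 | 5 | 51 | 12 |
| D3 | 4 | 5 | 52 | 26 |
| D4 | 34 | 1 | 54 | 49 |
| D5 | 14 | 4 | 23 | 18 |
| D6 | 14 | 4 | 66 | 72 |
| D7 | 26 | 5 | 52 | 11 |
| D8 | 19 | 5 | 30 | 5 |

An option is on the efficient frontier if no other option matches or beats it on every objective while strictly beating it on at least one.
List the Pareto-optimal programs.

D1: not dominated (best tuition).
D2: dominated by D8 (stipend 19≥7, duration 5≤5, tuition 30≤51, ranking 5≤12).
D3: dominated by D2 (stipend 7≥4, duration 5≤5, tuition 51≤52, ranking 12≤26).
D4: not dominated (best stipend).
D5: not dominated.
D6: dominated by D4 (stipend 34≥14, duration 1≤4, tuition 54≤66, ranking 49≤72).
D7: not dominated.
D8: not dominated (best ranking).

D1, D4, D5, D7, D8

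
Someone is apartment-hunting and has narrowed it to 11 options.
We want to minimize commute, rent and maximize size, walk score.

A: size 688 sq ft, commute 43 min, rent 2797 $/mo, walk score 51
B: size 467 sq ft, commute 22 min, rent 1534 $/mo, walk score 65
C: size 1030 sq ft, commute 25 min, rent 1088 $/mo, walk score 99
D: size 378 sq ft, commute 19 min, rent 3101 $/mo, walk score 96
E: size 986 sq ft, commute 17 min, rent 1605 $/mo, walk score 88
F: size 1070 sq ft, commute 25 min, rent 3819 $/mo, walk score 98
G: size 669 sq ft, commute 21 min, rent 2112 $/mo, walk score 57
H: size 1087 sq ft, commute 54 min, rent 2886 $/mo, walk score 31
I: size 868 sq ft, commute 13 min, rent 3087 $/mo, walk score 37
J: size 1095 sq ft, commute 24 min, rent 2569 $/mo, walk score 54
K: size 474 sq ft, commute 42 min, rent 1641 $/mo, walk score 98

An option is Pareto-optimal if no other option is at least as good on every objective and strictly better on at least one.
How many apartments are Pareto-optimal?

7

A: dominated by C (size 1030≥688, commute 25≤43, rent 1088≤2797, walk score 99≥51).
B: not dominated.
C: not dominated (best rent).
D: not dominated.
E: not dominated.
F: not dominated.
G: dominated by E (size 986≥669, commute 17≤21, rent 1605≤2112, walk score 88≥57).
H: dominated by J (size 1095≥1087, commute 24≤54, rent 2569≤2886, walk score 54≥31).
I: not dominated (best commute).
J: not dominated (best size).
K: dominated by C (size 1030≥474, commute 25≤42, rent 1088≤1641, walk score 99≥98).
Pareto-optimal: B, C, D, E, F, I, J → 7.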